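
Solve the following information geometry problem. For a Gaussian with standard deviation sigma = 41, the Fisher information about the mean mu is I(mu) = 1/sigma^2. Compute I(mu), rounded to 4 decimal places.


The Fisher information for the mean of a normal distribution is I(mu) = 1/sigma^2.
sigma = 41, so sigma^2 = 1681.
I(mu) = 1/1681 = 0.0006

0.0006


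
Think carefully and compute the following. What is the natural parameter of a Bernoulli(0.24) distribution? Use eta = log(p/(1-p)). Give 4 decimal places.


Natural parameter for Bernoulli: eta = log(p/(1-p)).
p = 0.24, 1-p = 0.76.
p/(1-p) = 0.315789.
eta = log(0.315789) = -1.1527

-1.1527


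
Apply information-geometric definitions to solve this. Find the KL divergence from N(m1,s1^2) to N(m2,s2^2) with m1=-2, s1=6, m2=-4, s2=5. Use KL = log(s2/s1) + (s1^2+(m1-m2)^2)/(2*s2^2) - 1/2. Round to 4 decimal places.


KL divergence between normal distributions:
KL = log(s2/s1) + (s1^2 + (m1-m2)^2)/(2*s2^2) - 1/2.
log(5/6) = -0.182322.
(6^2 + (-2--4)^2)/(2*5^2) = (36 + 4)/50 = 0.8.
KL = -0.182322 + 0.8 - 0.5 = 0.1177

0.1177


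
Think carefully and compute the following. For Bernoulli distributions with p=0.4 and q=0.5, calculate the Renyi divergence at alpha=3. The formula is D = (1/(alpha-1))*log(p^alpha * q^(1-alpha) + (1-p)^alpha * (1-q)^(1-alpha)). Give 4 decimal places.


Renyi divergence of order alpha between Bernoulli distributions:
D = (1/(alpha-1))*log(p^alpha * q^(1-alpha) + (1-p)^alpha * (1-q)^(1-alpha)).
alpha = 3, p = 0.4, q = 0.5.
p^alpha * q^(1-alpha) = 0.4^3 * 0.5^-2 = 0.256.
(1-p)^alpha * (1-q)^(1-alpha) = 0.6^3 * 0.5^-2 = 0.864.
sum = 0.256 + 0.864 = 1.12.
D = (1/2)*log(1.12) = 0.0567

0.0567


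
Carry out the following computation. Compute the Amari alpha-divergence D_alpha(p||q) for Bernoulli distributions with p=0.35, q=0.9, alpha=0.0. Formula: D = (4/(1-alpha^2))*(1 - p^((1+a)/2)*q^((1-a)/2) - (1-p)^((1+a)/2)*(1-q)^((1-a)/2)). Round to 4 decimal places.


Amari alpha-divergence:
D = (4/(1-alpha^2))*(1 - p^((1+a)/2)*q^((1-a)/2) - (1-p)^((1+a)/2)*(1-q)^((1-a)/2)).
alpha = 0.0, p = 0.35, q = 0.9.
e1 = (1+alpha)/2 = 0.5, e2 = (1-alpha)/2 = 0.5.
t1 = p^e1 * q^e2 = 0.35^0.5 * 0.9^0.5 = 0.561249.
t2 = (1-p)^e1 * (1-q)^e2 = 0.65^0.5 * 0.1^0.5 = 0.254951.
4/(1-alpha^2) = 4.0.
D = 4.0*(1 - 0.561249 - 0.254951) = 0.7352

0.7352


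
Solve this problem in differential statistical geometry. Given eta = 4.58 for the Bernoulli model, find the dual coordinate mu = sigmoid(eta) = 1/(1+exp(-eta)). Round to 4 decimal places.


Dual coordinate (expectation parameter) for Bernoulli:
mu = 1/(1+exp(-eta)).
eta = 4.58.
exp(-eta) = exp(-4.58) = 0.010255.
mu = 1/(1+0.010255) = 0.9898

0.9898


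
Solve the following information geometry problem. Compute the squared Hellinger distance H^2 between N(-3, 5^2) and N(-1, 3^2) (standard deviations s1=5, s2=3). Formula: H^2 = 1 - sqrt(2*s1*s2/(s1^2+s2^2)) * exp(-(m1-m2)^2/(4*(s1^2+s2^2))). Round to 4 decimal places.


Squared Hellinger distance for Gaussians:
H^2 = 1 - sqrt(2*s1*s2/(s1^2+s2^2)) * exp(-(m1-m2)^2/(4*(s1^2+s2^2))).
s1^2 = 25, s2^2 = 9, s1^2+s2^2 = 34.
sqrt(2*5*3/(34)) = 0.939336.
(m1-m2)^2 = (-2)^2 = 4.
exp(-4/(4*34)) = exp(-0.029412) = 0.971017.
H^2 = 1 - 0.939336*0.971017 = 0.0879

0.0879


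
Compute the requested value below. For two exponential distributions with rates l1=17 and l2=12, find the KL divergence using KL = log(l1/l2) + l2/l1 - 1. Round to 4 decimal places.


KL divergence for exponential family:
KL = log(l1/l2) + l2/l1 - 1.
log(17/12) = 0.348307.
12/17 = 0.705882.
KL = 0.348307 + 0.705882 - 1 = 0.0542

0.0542


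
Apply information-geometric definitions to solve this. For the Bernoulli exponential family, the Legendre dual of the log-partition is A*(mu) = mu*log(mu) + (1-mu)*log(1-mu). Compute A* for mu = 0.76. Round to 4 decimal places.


Legendre transform for Bernoulli:
A*(mu) = mu*log(mu) + (1-mu)*log(1-mu).
mu = 0.76, 1-mu = 0.24.
mu*log(mu) = 0.76*log(0.76) = -0.208572.
(1-mu)*log(1-mu) = 0.24*log(0.24) = -0.342508.
A* = -0.208572 + -0.342508 = -0.5511

-0.5511


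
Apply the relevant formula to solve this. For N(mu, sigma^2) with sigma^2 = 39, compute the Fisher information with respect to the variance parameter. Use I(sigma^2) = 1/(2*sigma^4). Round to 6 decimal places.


Fisher information for variance: I(sigma^2) = 1/(2*sigma^4).
sigma^2 = 39, so sigma^4 = 1521.
I = 1/(2*1521) = 1/3042 = 0.000329

0.000329


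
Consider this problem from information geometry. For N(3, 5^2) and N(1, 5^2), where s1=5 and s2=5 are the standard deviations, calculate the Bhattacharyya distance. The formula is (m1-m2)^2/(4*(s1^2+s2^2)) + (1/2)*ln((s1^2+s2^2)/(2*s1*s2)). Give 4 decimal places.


Bhattacharyya distance between two Gaussians:
DB = (m1-m2)^2/(4*(s1^2+s2^2)) + (1/2)*ln((s1^2+s2^2)/(2*s1*s2)).
(m1-m2)^2 = (2)^2 = 4.
s1^2+s2^2 = 25 + 25 = 50.
term1 = 4/200 = 0.02.
term2 = 0.5*ln(50/50.0) = 0.0.
DB = 0.02 + 0.0 = 0.0200

0.0200


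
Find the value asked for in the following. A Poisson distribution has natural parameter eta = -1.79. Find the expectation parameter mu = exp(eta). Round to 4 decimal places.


Expectation parameter for Poisson exponential family:
mu = exp(eta).
eta = -1.79.
mu = exp(-1.79) = 0.1670

0.1670


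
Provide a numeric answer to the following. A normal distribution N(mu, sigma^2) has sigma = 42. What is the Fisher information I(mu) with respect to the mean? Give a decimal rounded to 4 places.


The Fisher information for the mean of a normal distribution is I(mu) = 1/sigma^2.
sigma = 42, so sigma^2 = 1764.
I(mu) = 1/1764 = 0.0006

0.0006


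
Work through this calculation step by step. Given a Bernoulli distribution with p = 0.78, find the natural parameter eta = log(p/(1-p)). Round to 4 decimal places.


Natural parameter for Bernoulli: eta = log(p/(1-p)).
p = 0.78, 1-p = 0.22.
p/(1-p) = 3.545455.
eta = log(3.545455) = 1.2657

1.2657


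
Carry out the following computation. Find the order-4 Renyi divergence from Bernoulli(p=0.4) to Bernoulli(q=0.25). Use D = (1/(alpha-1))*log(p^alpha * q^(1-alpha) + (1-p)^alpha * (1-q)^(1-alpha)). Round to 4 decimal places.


Renyi divergence of order alpha between Bernoulli distributions:
D = (1/(alpha-1))*log(p^alpha * q^(1-alpha) + (1-p)^alpha * (1-q)^(1-alpha)).
alpha = 4, p = 0.4, q = 0.25.
p^alpha * q^(1-alpha) = 0.4^4 * 0.25^-3 = 1.6384.
(1-p)^alpha * (1-q)^(1-alpha) = 0.6^4 * 0.75^-3 = 0.3072.
sum = 1.6384 + 0.3072 = 1.9456.
D = (1/3)*log(1.9456) = 0.2219

0.2219


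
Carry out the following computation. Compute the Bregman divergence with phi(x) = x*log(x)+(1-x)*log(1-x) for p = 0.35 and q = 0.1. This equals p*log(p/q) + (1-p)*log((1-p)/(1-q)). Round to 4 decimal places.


Bregman divergence with negative entropy generator:
D = p*log(p/q) + (1-p)*log((1-p)/(1-q)).
p = 0.35, q = 0.1.
p*log(p/q) = 0.35*log(0.35/0.1) = 0.438467.
(1-p)*log((1-p)/(1-q)) = 0.65*log(0.65/0.9) = -0.211525.
D = 0.438467 + -0.211525 = 0.2269

0.2269


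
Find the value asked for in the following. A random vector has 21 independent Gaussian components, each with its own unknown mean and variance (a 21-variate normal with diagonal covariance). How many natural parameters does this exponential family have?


Exponential family dimension calculation:
Each univariate normal has two natural parameters (mu/sigma^2 and -1/(2 sigma^2)).
With 21 independent components, dim = 2 * 21 = 42.

42


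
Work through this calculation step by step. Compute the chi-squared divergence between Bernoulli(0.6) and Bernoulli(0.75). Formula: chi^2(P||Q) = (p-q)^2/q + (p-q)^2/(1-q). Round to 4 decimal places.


Chi-squared divergence between Bernoulli distributions:
chi^2 = (p-q)^2/q + (p-q)^2/(1-q).
p = 0.6, q = 0.75, p-q = -0.15.
(p-q)^2 = 0.0225.
term1 = 0.0225/0.75 = 0.03.
term2 = 0.0225/0.25 = 0.09.
chi^2 = 0.03 + 0.09 = 0.1200

0.1200


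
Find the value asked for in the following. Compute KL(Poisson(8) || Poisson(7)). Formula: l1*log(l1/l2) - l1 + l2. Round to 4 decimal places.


KL divergence for Poisson:
KL = l1*log(l1/l2) - l1 + l2.
l1 = 8, l2 = 7.
log(8/7) = 0.133531.
l1*log(l1/l2) = 8 * 0.133531 = 1.068251.
KL = 1.068251 - 8 + 7 = 0.0683

0.0683


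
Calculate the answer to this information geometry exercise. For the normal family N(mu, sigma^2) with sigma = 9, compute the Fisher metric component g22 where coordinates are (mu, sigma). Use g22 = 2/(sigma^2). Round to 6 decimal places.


For the 2-parameter normal family, the Fisher metric has:
  g11 = 1/sigma^2, g22 = 2/sigma^2.
sigma = 9, sigma^2 = 81.
g22 = 0.024691

0.024691


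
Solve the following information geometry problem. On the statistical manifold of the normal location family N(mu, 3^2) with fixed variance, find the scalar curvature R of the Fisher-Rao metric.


This family has a single free parameter, so its statistical manifold
is 1-dimensional. The Riemann curvature tensor of any 1-dimensional
Riemannian manifold vanishes identically, so R = 0.

0


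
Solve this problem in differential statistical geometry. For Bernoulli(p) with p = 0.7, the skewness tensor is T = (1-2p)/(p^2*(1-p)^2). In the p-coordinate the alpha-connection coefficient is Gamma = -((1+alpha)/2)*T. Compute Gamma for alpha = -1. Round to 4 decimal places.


Skewness (Amari-Chentsov) tensor: T = (1-2p)/(p^2*(1-p)^2).
p = 0.7, 1-2p = -0.4, p^2 = 0.49, (1-p)^2 = 0.09.
T = -0.4/(0.49 * 0.09) = -9.070295.
In the p-coordinate, Gamma^(alpha) = Gamma^(0) - (alpha/2)*T with Gamma^(0) = (1/2)*g'(p) = -T/2,
so Gamma^(alpha) = -((1+alpha)/2)*T.
alpha = -1, -(1+alpha)/2 = 0.0.
Gamma = 0.0 * -9.070295 = 0.0000

0.0000


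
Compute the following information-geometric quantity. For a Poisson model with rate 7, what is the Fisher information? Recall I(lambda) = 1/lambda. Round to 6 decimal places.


Fisher information for Poisson: I(lambda) = 1/lambda.
lambda = 7.
I(lambda) = 1/7 = 0.142857

0.142857


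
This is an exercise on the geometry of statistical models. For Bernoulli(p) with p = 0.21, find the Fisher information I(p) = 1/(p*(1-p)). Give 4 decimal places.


For Bernoulli(p), Fisher information is I(p) = 1/(p*(1-p)).
p = 0.21, 1-p = 0.79.
p*(1-p) = 0.1659.
I(p) = 1/0.1659 = 6.0277

6.0277


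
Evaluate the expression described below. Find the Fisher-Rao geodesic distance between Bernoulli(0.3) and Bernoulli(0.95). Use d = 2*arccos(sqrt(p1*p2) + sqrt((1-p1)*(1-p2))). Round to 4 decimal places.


Geodesic distance on Bernoulli manifold:
d(p1,p2) = 2*arccos(sqrt(p1*p2) + sqrt((1-p1)*(1-p2))).
sqrt(p1*p2) = sqrt(0.3*0.95) = 0.533854.
sqrt((1-p1)*(1-p2)) = sqrt(0.7*0.05) = 0.187083.
arg = 0.533854 + 0.187083 = 0.720937.
d = 2*arccos(0.720937) = 1.5313

1.5313


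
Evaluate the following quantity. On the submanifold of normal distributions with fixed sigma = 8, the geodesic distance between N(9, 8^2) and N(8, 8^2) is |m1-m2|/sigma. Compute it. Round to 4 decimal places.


On the fixed-variance normal subfamily, geodesic distance = |m1-m2|/sigma.
|9 - 8| = 1.
sigma = 8.
d = 1/8 = 0.1250

0.1250


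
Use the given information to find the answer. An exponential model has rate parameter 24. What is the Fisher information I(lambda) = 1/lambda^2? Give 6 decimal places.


Fisher information for exponential: I(lambda) = 1/lambda^2.
lambda = 24, lambda^2 = 576.
I = 1/576 = 0.001736

0.001736


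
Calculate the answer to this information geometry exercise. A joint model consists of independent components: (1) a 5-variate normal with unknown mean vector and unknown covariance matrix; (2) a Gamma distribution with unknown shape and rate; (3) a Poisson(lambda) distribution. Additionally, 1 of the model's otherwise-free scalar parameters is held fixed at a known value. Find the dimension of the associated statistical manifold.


The dimension of a statistical manifold equals the number of free
(independent) real parameters of the model. For a product of independent
blocks the parameter counts add.
- 5-variate normal: 5 (mean) + 5*6/2 = 15 (symmetric covariance) = 20.
- Gamma (shape, rate): 2.
- Poisson (lambda): 1.
Total = 20 + 2 + 1 = 23.
1 parameter(s) fixed at known values: 23 - 1 = 22.
Dimension = 22

22


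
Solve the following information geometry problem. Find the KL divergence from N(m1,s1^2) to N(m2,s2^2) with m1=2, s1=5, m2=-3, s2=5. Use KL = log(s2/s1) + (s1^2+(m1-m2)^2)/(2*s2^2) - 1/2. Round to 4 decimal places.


KL divergence between normal distributions:
KL = log(s2/s1) + (s1^2 + (m1-m2)^2)/(2*s2^2) - 1/2.
log(5/5) = 0.0.
(5^2 + (2--3)^2)/(2*5^2) = (25 + 25)/50 = 1.0.
KL = 0.0 + 1.0 - 0.5 = 0.5000

0.5000


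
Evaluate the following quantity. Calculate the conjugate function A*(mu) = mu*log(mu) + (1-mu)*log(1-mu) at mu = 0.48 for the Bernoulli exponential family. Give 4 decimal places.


Legendre transform for Bernoulli:
A*(mu) = mu*log(mu) + (1-mu)*log(1-mu).
mu = 0.48, 1-mu = 0.52.
mu*log(mu) = 0.48*log(0.48) = -0.352305.
(1-mu)*log(1-mu) = 0.52*log(0.52) = -0.340042.
A* = -0.352305 + -0.340042 = -0.6923

-0.6923


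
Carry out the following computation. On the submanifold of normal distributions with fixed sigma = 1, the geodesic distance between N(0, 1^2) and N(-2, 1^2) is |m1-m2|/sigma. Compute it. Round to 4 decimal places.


On the fixed-variance normal subfamily, geodesic distance = |m1-m2|/sigma.
|0 - -2| = 2.
sigma = 1.
d = 2/1 = 2.0000

2.0000


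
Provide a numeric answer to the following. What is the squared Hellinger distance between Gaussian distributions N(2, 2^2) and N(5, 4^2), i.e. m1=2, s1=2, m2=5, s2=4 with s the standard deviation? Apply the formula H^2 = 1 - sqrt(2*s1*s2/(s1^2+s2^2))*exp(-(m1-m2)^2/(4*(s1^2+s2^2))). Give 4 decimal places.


Squared Hellinger distance for Gaussians:
H^2 = 1 - sqrt(2*s1*s2/(s1^2+s2^2)) * exp(-(m1-m2)^2/(4*(s1^2+s2^2))).
s1^2 = 4, s2^2 = 16, s1^2+s2^2 = 20.
sqrt(2*2*4/(20)) = 0.894427.
(m1-m2)^2 = (-3)^2 = 9.
exp(-9/(4*20)) = exp(-0.1125) = 0.893597.
H^2 = 1 - 0.894427*0.893597 = 0.2007

0.2007


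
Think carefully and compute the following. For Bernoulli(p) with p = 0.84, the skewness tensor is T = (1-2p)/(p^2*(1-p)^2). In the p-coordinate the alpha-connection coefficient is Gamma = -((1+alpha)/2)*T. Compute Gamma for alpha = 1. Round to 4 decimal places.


Skewness (Amari-Chentsov) tensor: T = (1-2p)/(p^2*(1-p)^2).
p = 0.84, 1-2p = -0.68, p^2 = 0.7056, (1-p)^2 = 0.0256.
T = -0.68/(0.7056 * 0.0256) = -37.645266.
In the p-coordinate, Gamma^(alpha) = Gamma^(0) - (alpha/2)*T with Gamma^(0) = (1/2)*g'(p) = -T/2,
so Gamma^(alpha) = -((1+alpha)/2)*T.
alpha = 1, -(1+alpha)/2 = -1.0.
Gamma = -1.0 * -37.645266 = 37.6453

37.6453


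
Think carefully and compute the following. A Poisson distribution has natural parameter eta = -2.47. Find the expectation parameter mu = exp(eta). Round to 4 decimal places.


Expectation parameter for Poisson exponential family:
mu = exp(eta).
eta = -2.47.
mu = exp(-2.47) = 0.0846

0.0846


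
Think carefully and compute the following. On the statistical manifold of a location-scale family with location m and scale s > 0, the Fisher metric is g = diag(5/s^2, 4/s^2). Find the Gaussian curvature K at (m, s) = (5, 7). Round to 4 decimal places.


The metric has the form g = (A dm^2 + B ds^2)/s^2 with A = 5, B = 4.
Substitute u = sqrt(A/B)*m: g = B*(du^2 + ds^2)/s^2, i.e. B times the
Poincare upper half-plane metric, which has constant Gaussian curvature -1.
Scaling a 2D metric by a constant c divides the Gaussian curvature by c,
so K = -1/B = -1/(4) = -0.2500 everywhere (the point (m, s) = (5, 7) is irrelevant:
the curvature is constant).
The requested Gaussian curvature is K = -0.2500.

-0.2500


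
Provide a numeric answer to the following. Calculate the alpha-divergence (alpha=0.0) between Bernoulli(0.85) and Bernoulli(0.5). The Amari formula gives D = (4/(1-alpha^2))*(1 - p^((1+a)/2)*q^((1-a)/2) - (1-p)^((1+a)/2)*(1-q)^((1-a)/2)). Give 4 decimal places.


Amari alpha-divergence:
D = (4/(1-alpha^2))*(1 - p^((1+a)/2)*q^((1-a)/2) - (1-p)^((1+a)/2)*(1-q)^((1-a)/2)).
alpha = 0.0, p = 0.85, q = 0.5.
e1 = (1+alpha)/2 = 0.5, e2 = (1-alpha)/2 = 0.5.
t1 = p^e1 * q^e2 = 0.85^0.5 * 0.5^0.5 = 0.65192.
t2 = (1-p)^e1 * (1-q)^e2 = 0.15^0.5 * 0.5^0.5 = 0.273861.
4/(1-alpha^2) = 4.0.
D = 4.0*(1 - 0.65192 - 0.273861) = 0.2969

0.2969


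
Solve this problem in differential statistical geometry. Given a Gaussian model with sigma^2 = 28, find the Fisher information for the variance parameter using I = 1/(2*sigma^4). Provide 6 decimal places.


Fisher information for variance: I(sigma^2) = 1/(2*sigma^4).
sigma^2 = 28, so sigma^4 = 784.
I = 1/(2*784) = 1/1568 = 0.000638

0.000638


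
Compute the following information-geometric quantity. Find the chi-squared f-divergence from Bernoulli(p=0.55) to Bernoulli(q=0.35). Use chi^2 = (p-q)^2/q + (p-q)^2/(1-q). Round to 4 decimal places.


Chi-squared divergence between Bernoulli distributions:
chi^2 = (p-q)^2/q + (p-q)^2/(1-q).
p = 0.55, q = 0.35, p-q = 0.2.
(p-q)^2 = 0.04.
term1 = 0.04/0.35 = 0.114286.
term2 = 0.04/0.65 = 0.061538.
chi^2 = 0.114286 + 0.061538 = 0.1758

0.1758


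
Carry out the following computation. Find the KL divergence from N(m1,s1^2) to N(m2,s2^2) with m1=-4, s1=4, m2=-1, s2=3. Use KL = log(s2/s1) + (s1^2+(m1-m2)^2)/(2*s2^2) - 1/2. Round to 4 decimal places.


KL divergence between normal distributions:
KL = log(s2/s1) + (s1^2 + (m1-m2)^2)/(2*s2^2) - 1/2.
log(3/4) = -0.287682.
(4^2 + (-4--1)^2)/(2*3^2) = (16 + 9)/18 = 1.388889.
KL = -0.287682 + 1.388889 - 0.5 = 0.6012

0.6012


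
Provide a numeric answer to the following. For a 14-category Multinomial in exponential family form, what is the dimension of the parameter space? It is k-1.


Exponential family dimension calculation:
For Multinomial with k=14 categories, dim = k-1 = 13.

13


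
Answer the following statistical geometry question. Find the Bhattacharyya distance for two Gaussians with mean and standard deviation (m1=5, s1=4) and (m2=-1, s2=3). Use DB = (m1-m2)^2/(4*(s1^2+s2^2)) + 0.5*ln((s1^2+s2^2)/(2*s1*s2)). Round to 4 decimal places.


Bhattacharyya distance between two Gaussians:
DB = (m1-m2)^2/(4*(s1^2+s2^2)) + (1/2)*ln((s1^2+s2^2)/(2*s1*s2)).
(m1-m2)^2 = (6)^2 = 36.
s1^2+s2^2 = 16 + 9 = 25.
term1 = 36/100 = 0.36.
term2 = 0.5*ln(25/24.0) = 0.020411.
DB = 0.36 + 0.020411 = 0.3804

0.3804


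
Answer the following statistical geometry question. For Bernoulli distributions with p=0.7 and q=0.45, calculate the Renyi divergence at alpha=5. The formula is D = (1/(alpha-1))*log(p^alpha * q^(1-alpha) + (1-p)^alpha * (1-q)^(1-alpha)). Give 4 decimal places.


Renyi divergence of order alpha between Bernoulli distributions:
D = (1/(alpha-1))*log(p^alpha * q^(1-alpha) + (1-p)^alpha * (1-q)^(1-alpha)).
alpha = 5, p = 0.7, q = 0.45.
p^alpha * q^(1-alpha) = 0.7^5 * 0.45^-4 = 4.098643.
(1-p)^alpha * (1-q)^(1-alpha) = 0.3^5 * 0.55^-4 = 0.026556.
sum = 4.098643 + 0.026556 = 4.125199.
D = (1/4)*log(4.125199) = 0.3543

0.3543


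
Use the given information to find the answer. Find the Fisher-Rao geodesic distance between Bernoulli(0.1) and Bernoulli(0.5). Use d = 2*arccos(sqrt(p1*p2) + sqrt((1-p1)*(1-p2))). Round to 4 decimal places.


Geodesic distance on Bernoulli manifold:
d(p1,p2) = 2*arccos(sqrt(p1*p2) + sqrt((1-p1)*(1-p2))).
sqrt(p1*p2) = sqrt(0.1*0.5) = 0.223607.
sqrt((1-p1)*(1-p2)) = sqrt(0.9*0.5) = 0.67082.
arg = 0.223607 + 0.67082 = 0.894427.
d = 2*arccos(0.894427) = 0.9273

0.9273


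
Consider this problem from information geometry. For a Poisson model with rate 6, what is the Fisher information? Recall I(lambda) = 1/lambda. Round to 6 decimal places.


Fisher information for Poisson: I(lambda) = 1/lambda.
lambda = 6.
I(lambda) = 1/6 = 0.166667

0.166667


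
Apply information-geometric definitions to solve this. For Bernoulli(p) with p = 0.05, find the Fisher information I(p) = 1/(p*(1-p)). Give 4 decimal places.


For Bernoulli(p), Fisher information is I(p) = 1/(p*(1-p)).
p = 0.05, 1-p = 0.95.
p*(1-p) = 0.0475.
I(p) = 1/0.0475 = 21.0526

21.0526


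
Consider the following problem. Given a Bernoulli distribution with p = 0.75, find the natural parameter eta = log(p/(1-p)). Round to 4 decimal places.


Natural parameter for Bernoulli: eta = log(p/(1-p)).
p = 0.75, 1-p = 0.25.
p/(1-p) = 3.0.
eta = log(3.0) = 1.0986

1.0986


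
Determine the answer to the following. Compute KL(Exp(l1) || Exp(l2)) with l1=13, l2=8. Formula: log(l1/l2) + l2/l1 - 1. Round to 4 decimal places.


KL divergence for exponential family:
KL = log(l1/l2) + l2/l1 - 1.
log(13/8) = 0.485508.
8/13 = 0.615385.
KL = 0.485508 + 0.615385 - 1 = 0.1009

0.1009


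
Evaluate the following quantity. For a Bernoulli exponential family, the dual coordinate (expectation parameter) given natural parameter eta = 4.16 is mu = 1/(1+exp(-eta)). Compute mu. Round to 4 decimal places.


Dual coordinate (expectation parameter) for Bernoulli:
mu = 1/(1+exp(-eta)).
eta = 4.16.
exp(-eta) = exp(-4.16) = 0.015608.
mu = 1/(1+0.015608) = 0.9846

0.9846


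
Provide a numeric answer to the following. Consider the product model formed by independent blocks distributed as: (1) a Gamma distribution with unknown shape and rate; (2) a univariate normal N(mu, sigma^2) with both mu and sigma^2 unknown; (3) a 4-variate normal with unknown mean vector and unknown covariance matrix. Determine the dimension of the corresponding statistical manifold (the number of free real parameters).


The dimension of a statistical manifold equals the number of free
(independent) real parameters of the model. For a product of independent
blocks the parameter counts add.
- Gamma (shape, rate): 2.
- normal (mu, sigma^2): 2.
- 4-variate normal: 4 (mean) + 4*5/2 = 10 (symmetric covariance) = 14.
Total = 2 + 2 + 14 = 18.
Dimension = 18

18


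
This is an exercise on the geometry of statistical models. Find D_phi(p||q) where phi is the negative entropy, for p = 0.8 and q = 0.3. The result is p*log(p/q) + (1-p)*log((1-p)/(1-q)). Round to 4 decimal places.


Bregman divergence with negative entropy generator:
D = p*log(p/q) + (1-p)*log((1-p)/(1-q)).
p = 0.8, q = 0.3.
p*log(p/q) = 0.8*log(0.8/0.3) = 0.784663.
(1-p)*log((1-p)/(1-q)) = 0.2*log(0.2/0.7) = -0.250553.
D = 0.784663 + -0.250553 = 0.5341

0.5341


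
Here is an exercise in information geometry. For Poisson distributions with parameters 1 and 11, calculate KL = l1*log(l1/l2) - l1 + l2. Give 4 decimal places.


KL divergence for Poisson:
KL = l1*log(l1/l2) - l1 + l2.
l1 = 1, l2 = 11.
log(1/11) = -2.397895.
l1*log(l1/l2) = 1 * -2.397895 = -2.397895.
KL = -2.397895 - 1 + 11 = 7.6021

7.6021


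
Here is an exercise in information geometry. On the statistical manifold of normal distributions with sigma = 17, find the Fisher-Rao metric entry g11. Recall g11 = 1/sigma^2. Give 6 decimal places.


For the 2-parameter normal family, the Fisher metric has:
  g11 = 1/sigma^2, g22 = 2/sigma^2.
sigma = 17, sigma^2 = 289.
g11 = 0.003460

0.003460


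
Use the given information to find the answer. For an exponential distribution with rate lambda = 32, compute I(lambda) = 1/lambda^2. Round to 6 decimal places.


Fisher information for exponential: I(lambda) = 1/lambda^2.
lambda = 32, lambda^2 = 1024.
I = 1/1024 = 0.000977

0.000977


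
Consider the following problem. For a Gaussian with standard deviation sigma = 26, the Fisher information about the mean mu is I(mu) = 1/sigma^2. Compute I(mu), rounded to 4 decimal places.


The Fisher information for the mean of a normal distribution is I(mu) = 1/sigma^2.
sigma = 26, so sigma^2 = 676.
I(mu) = 1/676 = 0.0015

0.0015


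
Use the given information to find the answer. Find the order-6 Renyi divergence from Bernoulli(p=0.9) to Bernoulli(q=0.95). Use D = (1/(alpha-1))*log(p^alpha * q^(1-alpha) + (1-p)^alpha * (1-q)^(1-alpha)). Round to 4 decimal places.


Renyi divergence of order alpha between Bernoulli distributions:
D = (1/(alpha-1))*log(p^alpha * q^(1-alpha) + (1-p)^alpha * (1-q)^(1-alpha)).
alpha = 6, p = 0.9, q = 0.95.
p^alpha * q^(1-alpha) = 0.9^6 * 0.95^-5 = 0.686811.
(1-p)^alpha * (1-q)^(1-alpha) = 0.1^6 * 0.05^-5 = 3.2.
sum = 0.686811 + 3.2 = 3.886811.
D = (1/5)*log(3.886811) = 0.2715

0.2715


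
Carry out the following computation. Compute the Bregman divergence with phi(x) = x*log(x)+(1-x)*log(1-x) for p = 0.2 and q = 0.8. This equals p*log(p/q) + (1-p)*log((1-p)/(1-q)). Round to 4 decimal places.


Bregman divergence with negative entropy generator:
D = p*log(p/q) + (1-p)*log((1-p)/(1-q)).
p = 0.2, q = 0.8.
p*log(p/q) = 0.2*log(0.2/0.8) = -0.277259.
(1-p)*log((1-p)/(1-q)) = 0.8*log(0.8/0.2) = 1.109035.
D = -0.277259 + 1.109035 = 0.8318

0.8318


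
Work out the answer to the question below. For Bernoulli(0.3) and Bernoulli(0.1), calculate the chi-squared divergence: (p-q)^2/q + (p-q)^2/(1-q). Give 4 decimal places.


Chi-squared divergence between Bernoulli distributions:
chi^2 = (p-q)^2/q + (p-q)^2/(1-q).
p = 0.3, q = 0.1, p-q = 0.2.
(p-q)^2 = 0.04.
term1 = 0.04/0.1 = 0.4.
term2 = 0.04/0.9 = 0.044444.
chi^2 = 0.4 + 0.044444 = 0.4444

0.4444


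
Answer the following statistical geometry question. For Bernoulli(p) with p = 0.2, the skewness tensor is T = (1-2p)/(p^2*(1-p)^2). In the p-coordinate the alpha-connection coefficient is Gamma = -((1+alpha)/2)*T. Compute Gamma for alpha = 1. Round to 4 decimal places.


Skewness (Amari-Chentsov) tensor: T = (1-2p)/(p^2*(1-p)^2).
p = 0.2, 1-2p = 0.6, p^2 = 0.04, (1-p)^2 = 0.64.
T = 0.6/(0.04 * 0.64) = 23.4375.
In the p-coordinate, Gamma^(alpha) = Gamma^(0) - (alpha/2)*T with Gamma^(0) = (1/2)*g'(p) = -T/2,
so Gamma^(alpha) = -((1+alpha)/2)*T.
alpha = 1, -(1+alpha)/2 = -1.0.
Gamma = -1.0 * 23.4375 = -23.4375

-23.4375


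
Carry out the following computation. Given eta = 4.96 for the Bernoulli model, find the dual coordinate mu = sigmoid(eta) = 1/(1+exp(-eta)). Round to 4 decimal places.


Dual coordinate (expectation parameter) for Bernoulli:
mu = 1/(1+exp(-eta)).
eta = 4.96.
exp(-eta) = exp(-4.96) = 0.007013.
mu = 1/(1+0.007013) = 0.9930

0.9930


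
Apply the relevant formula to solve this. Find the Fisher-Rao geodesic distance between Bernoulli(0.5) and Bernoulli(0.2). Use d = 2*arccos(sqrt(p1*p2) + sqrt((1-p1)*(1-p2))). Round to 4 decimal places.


Geodesic distance on Bernoulli manifold:
d(p1,p2) = 2*arccos(sqrt(p1*p2) + sqrt((1-p1)*(1-p2))).
sqrt(p1*p2) = sqrt(0.5*0.2) = 0.316228.
sqrt((1-p1)*(1-p2)) = sqrt(0.5*0.8) = 0.632456.
arg = 0.316228 + 0.632456 = 0.948683.
d = 2*arccos(0.948683) = 0.6435

0.6435


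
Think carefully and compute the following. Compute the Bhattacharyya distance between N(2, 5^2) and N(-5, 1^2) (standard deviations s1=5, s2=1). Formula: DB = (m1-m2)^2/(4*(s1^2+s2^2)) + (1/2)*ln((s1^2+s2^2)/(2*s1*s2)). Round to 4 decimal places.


Bhattacharyya distance between two Gaussians:
DB = (m1-m2)^2/(4*(s1^2+s2^2)) + (1/2)*ln((s1^2+s2^2)/(2*s1*s2)).
(m1-m2)^2 = (7)^2 = 49.
s1^2+s2^2 = 25 + 1 = 26.
term1 = 49/104 = 0.471154.
term2 = 0.5*ln(26/10.0) = 0.477756.
DB = 0.471154 + 0.477756 = 0.9489

0.9489


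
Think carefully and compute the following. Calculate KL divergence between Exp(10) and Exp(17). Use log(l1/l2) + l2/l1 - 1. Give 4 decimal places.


KL divergence for exponential family:
KL = log(l1/l2) + l2/l1 - 1.
log(10/17) = -0.530628.
17/10 = 1.7.
KL = -0.530628 + 1.7 - 1 = 0.1694

0.1694


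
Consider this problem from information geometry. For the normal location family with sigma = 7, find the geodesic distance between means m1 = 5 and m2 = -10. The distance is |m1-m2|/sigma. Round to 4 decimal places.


On the fixed-variance normal subfamily, geodesic distance = |m1-m2|/sigma.
|5 - -10| = 15.
sigma = 7.
d = 15/7 = 2.1429

2.1429


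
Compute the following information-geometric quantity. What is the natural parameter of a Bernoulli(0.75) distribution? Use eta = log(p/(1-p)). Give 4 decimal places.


Natural parameter for Bernoulli: eta = log(p/(1-p)).
p = 0.75, 1-p = 0.25.
p/(1-p) = 3.0.
eta = log(3.0) = 1.0986

1.0986


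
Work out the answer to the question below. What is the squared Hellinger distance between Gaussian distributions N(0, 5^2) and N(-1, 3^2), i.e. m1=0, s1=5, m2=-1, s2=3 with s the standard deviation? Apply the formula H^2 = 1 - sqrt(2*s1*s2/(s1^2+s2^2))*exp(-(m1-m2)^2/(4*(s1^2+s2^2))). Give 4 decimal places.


Squared Hellinger distance for Gaussians:
H^2 = 1 - sqrt(2*s1*s2/(s1^2+s2^2)) * exp(-(m1-m2)^2/(4*(s1^2+s2^2))).
s1^2 = 25, s2^2 = 9, s1^2+s2^2 = 34.
sqrt(2*5*3/(34)) = 0.939336.
(m1-m2)^2 = (1)^2 = 1.
exp(-1/(4*34)) = exp(-0.007353) = 0.992674.
H^2 = 1 - 0.939336*0.992674 = 0.0675

0.0675


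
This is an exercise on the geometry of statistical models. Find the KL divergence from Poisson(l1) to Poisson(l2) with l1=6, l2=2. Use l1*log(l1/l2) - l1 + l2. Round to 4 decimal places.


KL divergence for Poisson:
KL = l1*log(l1/l2) - l1 + l2.
l1 = 6, l2 = 2.
log(6/2) = 1.098612.
l1*log(l1/l2) = 6 * 1.098612 = 6.591674.
KL = 6.591674 - 6 + 2 = 2.5917

2.5917


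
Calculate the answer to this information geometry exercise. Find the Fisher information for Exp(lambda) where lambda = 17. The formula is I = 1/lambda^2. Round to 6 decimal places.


Fisher information for exponential: I(lambda) = 1/lambda^2.
lambda = 17, lambda^2 = 289.
I = 1/289 = 0.003460

0.003460


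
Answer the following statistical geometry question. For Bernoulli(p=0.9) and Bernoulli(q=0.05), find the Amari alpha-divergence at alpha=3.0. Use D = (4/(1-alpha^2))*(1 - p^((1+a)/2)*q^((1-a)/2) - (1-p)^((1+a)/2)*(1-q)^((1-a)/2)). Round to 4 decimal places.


Amari alpha-divergence:
D = (4/(1-alpha^2))*(1 - p^((1+a)/2)*q^((1-a)/2) - (1-p)^((1+a)/2)*(1-q)^((1-a)/2)).
alpha = 3.0, p = 0.9, q = 0.05.
e1 = (1+alpha)/2 = 2.0, e2 = (1-alpha)/2 = -1.0.
t1 = p^e1 * q^e2 = 0.9^2.0 * 0.05^-1.0 = 16.2.
t2 = (1-p)^e1 * (1-q)^e2 = 0.1^2.0 * 0.95^-1.0 = 0.010526.
4/(1-alpha^2) = -0.5.
D = -0.5*(1 - 16.2 - 0.010526) = 7.6053

7.6053


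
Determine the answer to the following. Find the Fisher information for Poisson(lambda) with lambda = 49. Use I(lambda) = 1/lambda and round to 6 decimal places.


Fisher information for Poisson: I(lambda) = 1/lambda.
lambda = 49.
I(lambda) = 1/49 = 0.020408

0.020408


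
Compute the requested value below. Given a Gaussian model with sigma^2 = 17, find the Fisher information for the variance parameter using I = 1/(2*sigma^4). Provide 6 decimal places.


Fisher information for variance: I(sigma^2) = 1/(2*sigma^4).
sigma^2 = 17, so sigma^4 = 289.
I = 1/(2*289) = 1/578 = 0.001730

0.001730


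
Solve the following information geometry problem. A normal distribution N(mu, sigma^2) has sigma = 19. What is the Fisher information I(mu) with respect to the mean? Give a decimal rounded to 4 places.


The Fisher information for the mean of a normal distribution is I(mu) = 1/sigma^2.
sigma = 19, so sigma^2 = 361.
I(mu) = 1/361 = 0.0028

0.0028


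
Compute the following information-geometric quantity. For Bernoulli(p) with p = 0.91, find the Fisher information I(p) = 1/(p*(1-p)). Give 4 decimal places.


For Bernoulli(p), Fisher information is I(p) = 1/(p*(1-p)).
p = 0.91, 1-p = 0.09.
p*(1-p) = 0.0819.
I(p) = 1/0.0819 = 12.2100

12.2100


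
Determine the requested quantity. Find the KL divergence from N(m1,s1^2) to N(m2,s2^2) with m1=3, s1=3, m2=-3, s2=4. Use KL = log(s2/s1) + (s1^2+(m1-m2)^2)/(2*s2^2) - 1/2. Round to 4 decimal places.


KL divergence between normal distributions:
KL = log(s2/s1) + (s1^2 + (m1-m2)^2)/(2*s2^2) - 1/2.
log(4/3) = 0.287682.
(3^2 + (3--3)^2)/(2*4^2) = (9 + 36)/32 = 1.40625.
KL = 0.287682 + 1.40625 - 0.5 = 1.1939

1.1939


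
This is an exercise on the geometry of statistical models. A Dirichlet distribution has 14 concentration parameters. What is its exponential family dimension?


Exponential family dimension calculation:
Dirichlet with 14 components has 14 natural parameters.

14


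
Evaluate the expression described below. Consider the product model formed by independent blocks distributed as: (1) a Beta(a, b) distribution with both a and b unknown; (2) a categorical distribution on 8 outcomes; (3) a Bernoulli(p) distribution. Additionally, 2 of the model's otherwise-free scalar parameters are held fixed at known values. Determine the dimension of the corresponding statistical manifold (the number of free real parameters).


The dimension of a statistical manifold equals the number of free
(independent) real parameters of the model. For a product of independent
blocks the parameter counts add.
- Beta (a, b): 2.
- categorical on 8 outcomes (probabilities sum to 1): 8-1 = 7.
- Bernoulli (p): 1.
Total = 2 + 7 + 1 = 10.
2 parameter(s) fixed at known values: 10 - 2 = 8.
Dimension = 8

8


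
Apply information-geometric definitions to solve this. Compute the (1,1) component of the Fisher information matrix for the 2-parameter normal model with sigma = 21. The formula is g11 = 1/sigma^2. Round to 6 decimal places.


For the 2-parameter normal family, the Fisher metric has:
  g11 = 1/sigma^2, g22 = 2/sigma^2.
sigma = 21, sigma^2 = 441.
g11 = 0.002268

0.002268


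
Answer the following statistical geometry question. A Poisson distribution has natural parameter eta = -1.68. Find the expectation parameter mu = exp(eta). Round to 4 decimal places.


Expectation parameter for Poisson exponential family:
mu = exp(eta).
eta = -1.68.
mu = exp(-1.68) = 0.1864

0.1864


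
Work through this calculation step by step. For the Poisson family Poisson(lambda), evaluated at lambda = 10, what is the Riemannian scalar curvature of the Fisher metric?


This family has a single free parameter, so its statistical manifold
is 1-dimensional. The Riemann curvature tensor of any 1-dimensional
Riemannian manifold vanishes identically, so R = 0.

0


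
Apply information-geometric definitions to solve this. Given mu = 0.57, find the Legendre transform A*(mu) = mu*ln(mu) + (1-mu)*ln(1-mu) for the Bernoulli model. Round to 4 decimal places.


Legendre transform for Bernoulli:
A*(mu) = mu*log(mu) + (1-mu)*log(1-mu).
mu = 0.57, 1-mu = 0.43.
mu*log(mu) = 0.57*log(0.57) = -0.320408.
(1-mu)*log(1-mu) = 0.43*log(0.43) = -0.362907.
A* = -0.320408 + -0.362907 = -0.6833

-0.6833


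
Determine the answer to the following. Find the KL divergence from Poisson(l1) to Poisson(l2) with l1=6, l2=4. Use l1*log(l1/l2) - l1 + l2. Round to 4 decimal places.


KL divergence for Poisson:
KL = l1*log(l1/l2) - l1 + l2.
l1 = 6, l2 = 4.
log(6/4) = 0.405465.
l1*log(l1/l2) = 6 * 0.405465 = 2.432791.
KL = 2.432791 - 6 + 4 = 0.4328

0.4328


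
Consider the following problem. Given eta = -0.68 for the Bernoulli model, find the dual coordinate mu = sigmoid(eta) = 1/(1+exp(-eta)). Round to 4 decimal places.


Dual coordinate (expectation parameter) for Bernoulli:
mu = 1/(1+exp(-eta)).
eta = -0.68.
exp(-eta) = exp(0.68) = 1.973878.
mu = 1/(1+1.973878) = 0.3363

0.3363


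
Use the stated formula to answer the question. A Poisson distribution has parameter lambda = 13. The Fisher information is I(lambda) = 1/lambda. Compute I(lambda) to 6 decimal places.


Fisher information for Poisson: I(lambda) = 1/lambda.
lambda = 13.
I(lambda) = 1/13 = 0.076923

0.076923


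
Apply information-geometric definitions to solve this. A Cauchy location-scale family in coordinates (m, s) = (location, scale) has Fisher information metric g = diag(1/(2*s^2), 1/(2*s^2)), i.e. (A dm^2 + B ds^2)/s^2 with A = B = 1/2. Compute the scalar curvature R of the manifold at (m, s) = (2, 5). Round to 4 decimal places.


The metric has the form g = (A dm^2 + B ds^2)/s^2 with A = 1/2, B = 1/2.
Substitute u = sqrt(A/B)*m: g = B*(du^2 + ds^2)/s^2, i.e. B times the
Poincare upper half-plane metric, which has constant Gaussian curvature -1.
Scaling a 2D metric by a constant c divides the Gaussian curvature by c,
so K = -1/B = -1/(1/2) = -2.0000 everywhere (the point (m, s) = (2, 5) is irrelevant:
the curvature is constant).
Scalar curvature in dimension 2: R = 2K = -2/(1/2) = -4.0000.

-4.0000


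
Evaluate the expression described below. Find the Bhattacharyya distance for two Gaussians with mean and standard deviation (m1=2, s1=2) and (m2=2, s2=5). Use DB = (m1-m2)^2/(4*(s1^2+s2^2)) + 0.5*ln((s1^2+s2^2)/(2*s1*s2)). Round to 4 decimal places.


Bhattacharyya distance between two Gaussians:
DB = (m1-m2)^2/(4*(s1^2+s2^2)) + (1/2)*ln((s1^2+s2^2)/(2*s1*s2)).
(m1-m2)^2 = (0)^2 = 0.
s1^2+s2^2 = 4 + 25 = 29.
term1 = 0/116 = 0.0.
term2 = 0.5*ln(29/20.0) = 0.185782.
DB = 0.0 + 0.185782 = 0.1858

0.1858


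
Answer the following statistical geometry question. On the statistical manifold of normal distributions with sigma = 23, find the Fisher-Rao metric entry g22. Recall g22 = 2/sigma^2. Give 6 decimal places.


For the 2-parameter normal family, the Fisher metric has:
  g11 = 1/sigma^2, g22 = 2/sigma^2.
sigma = 23, sigma^2 = 529.
g22 = 0.003781

0.003781


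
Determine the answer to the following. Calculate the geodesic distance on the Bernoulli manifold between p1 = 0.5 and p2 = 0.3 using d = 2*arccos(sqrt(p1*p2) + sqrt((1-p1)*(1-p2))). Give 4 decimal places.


Geodesic distance on Bernoulli manifold:
d(p1,p2) = 2*arccos(sqrt(p1*p2) + sqrt((1-p1)*(1-p2))).
sqrt(p1*p2) = sqrt(0.5*0.3) = 0.387298.
sqrt((1-p1)*(1-p2)) = sqrt(0.5*0.7) = 0.591608.
arg = 0.387298 + 0.591608 = 0.978906.
d = 2*arccos(0.978906) = 0.4115

0.4115


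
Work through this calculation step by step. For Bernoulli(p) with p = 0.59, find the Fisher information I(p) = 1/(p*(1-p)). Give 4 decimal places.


For Bernoulli(p), Fisher information is I(p) = 1/(p*(1-p)).
p = 0.59, 1-p = 0.41.
p*(1-p) = 0.2419.
I(p) = 1/0.2419 = 4.1339

4.1339


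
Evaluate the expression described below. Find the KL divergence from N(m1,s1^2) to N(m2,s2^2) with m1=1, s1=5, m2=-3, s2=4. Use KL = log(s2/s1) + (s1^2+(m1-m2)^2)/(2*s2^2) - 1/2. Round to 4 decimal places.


KL divergence between normal distributions:
KL = log(s2/s1) + (s1^2 + (m1-m2)^2)/(2*s2^2) - 1/2.
log(4/5) = -0.223144.
(5^2 + (1--3)^2)/(2*4^2) = (25 + 16)/32 = 1.28125.
KL = -0.223144 + 1.28125 - 0.5 = 0.5581

0.5581


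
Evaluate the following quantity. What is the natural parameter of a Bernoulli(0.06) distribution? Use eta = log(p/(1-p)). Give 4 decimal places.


Natural parameter for Bernoulli: eta = log(p/(1-p)).
p = 0.06, 1-p = 0.94.
p/(1-p) = 0.06383.
eta = log(0.06383) = -2.7515

-2.7515


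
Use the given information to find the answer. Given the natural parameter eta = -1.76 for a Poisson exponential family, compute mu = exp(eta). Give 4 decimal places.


Expectation parameter for Poisson exponential family:
mu = exp(eta).
eta = -1.76.
mu = exp(-1.76) = 0.1720

0.1720


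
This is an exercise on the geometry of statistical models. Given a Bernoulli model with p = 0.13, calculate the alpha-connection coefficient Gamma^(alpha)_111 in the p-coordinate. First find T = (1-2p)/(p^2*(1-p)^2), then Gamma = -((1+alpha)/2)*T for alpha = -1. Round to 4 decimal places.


Skewness (Amari-Chentsov) tensor: T = (1-2p)/(p^2*(1-p)^2).
p = 0.13, 1-2p = 0.74, p^2 = 0.0169, (1-p)^2 = 0.7569.
T = 0.74/(0.0169 * 0.7569) = 57.850419.
In the p-coordinate, Gamma^(alpha) = Gamma^(0) - (alpha/2)*T with Gamma^(0) = (1/2)*g'(p) = -T/2,
so Gamma^(alpha) = -((1+alpha)/2)*T.
alpha = -1, -(1+alpha)/2 = 0.0.
Gamma = 0.0 * 57.850419 = 0.0000

0.0000


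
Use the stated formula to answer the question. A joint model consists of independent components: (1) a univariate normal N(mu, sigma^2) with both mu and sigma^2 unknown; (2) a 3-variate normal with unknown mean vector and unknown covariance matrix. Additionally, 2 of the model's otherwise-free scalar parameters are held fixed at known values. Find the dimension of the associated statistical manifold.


The dimension of a statistical manifold equals the number of free
(independent) real parameters of the model. For a product of independent
blocks the parameter counts add.
- normal (mu, sigma^2): 2.
- 3-variate normal: 3 (mean) + 3*4/2 = 6 (symmetric covariance) = 9.
Total = 2 + 9 = 11.
2 parameter(s) fixed at known values: 11 - 2 = 9.
Dimension = 9

9
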